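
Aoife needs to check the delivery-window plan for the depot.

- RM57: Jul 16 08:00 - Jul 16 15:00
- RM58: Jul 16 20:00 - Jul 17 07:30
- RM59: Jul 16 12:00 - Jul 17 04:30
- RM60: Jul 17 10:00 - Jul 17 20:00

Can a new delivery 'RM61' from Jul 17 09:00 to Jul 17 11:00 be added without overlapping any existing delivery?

No — it overlaps RM60

RM57: ends Jul 16 15:00 at or before RM61 starts Jul 17 09:00 → clear.
RM59: ends Jul 17 04:30 at or before RM61 starts Jul 17 09:00 → clear.
RM58: ends Jul 17 07:30 at or before RM61 starts Jul 17 09:00 → clear.
RM60: starts Jul 17 10:00 before RM61 ends Jul 17 11:00, and ends Jul 17 20:00 after RM61 starts Jul 17 09:00 → overlap.
RM61 overlaps RM60.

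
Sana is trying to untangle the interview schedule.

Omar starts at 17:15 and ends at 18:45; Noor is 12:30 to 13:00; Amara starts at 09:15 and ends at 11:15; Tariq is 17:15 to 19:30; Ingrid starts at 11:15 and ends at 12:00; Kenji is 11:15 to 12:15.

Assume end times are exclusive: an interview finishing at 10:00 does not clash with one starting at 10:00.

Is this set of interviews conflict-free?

Two intervals overlap when each starts before the other ends.
Sorted by start: Amara, Ingrid, Kenji, Noor, Omar, Tariq.
Ingrid starts exactly when Amara ends (back-to-back, no overlap); Amara is clear from here.
Kenji starts before Ingrid ends → Ingrid and Kenji overlap.
That's a conflict, so the schedule is not conflict-free.

No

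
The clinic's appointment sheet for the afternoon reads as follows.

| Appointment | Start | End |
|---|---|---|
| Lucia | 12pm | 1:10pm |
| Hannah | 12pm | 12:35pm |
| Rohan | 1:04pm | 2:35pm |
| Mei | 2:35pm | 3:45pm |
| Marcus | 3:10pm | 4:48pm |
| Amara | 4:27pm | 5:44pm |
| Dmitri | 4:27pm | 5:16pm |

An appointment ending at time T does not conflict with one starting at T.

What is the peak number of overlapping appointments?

Sort all start/end points and keep a running count:
12pm start Hannah → 1
12pm start Lucia → 2
12:35pm end Hannah → 1
1:04pm start Rohan → 2
1:10pm end Lucia → 1
2:35pm end Rohan → 0
2:35pm start Mei → 1
3:10pm start Marcus → 2
3:45pm end Mei → 1
4:27pm start Amara → 2
4:27pm start Dmitri → 3
4:48pm end Marcus → 2
5:16pm end Dmitri → 1
5:44pm end Amara → 0
Peak is 3, at 4:27pm (Amara, Dmitri, Marcus).

3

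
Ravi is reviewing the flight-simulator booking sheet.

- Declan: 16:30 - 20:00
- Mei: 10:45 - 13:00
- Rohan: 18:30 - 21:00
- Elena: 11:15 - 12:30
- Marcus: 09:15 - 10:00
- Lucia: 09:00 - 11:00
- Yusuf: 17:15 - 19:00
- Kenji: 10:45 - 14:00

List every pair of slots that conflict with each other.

Sorted by start: Lucia, Marcus, Mei, Kenji, Elena, Declan, Yusuf, Rohan.
Marcus starts before Lucia ends → Lucia and Marcus overlap.
Mei starts before Lucia ends → Lucia and Mei overlap.
Kenji starts before Lucia ends → Lucia and Kenji overlap.
Elena starts after Lucia ends — done with Lucia.
Mei starts after Marcus ends — done with Marcus.
Kenji starts before Mei ends → Mei and Kenji overlap.
Elena starts before Mei ends → Mei and Elena overlap.
Declan starts after Mei ends — done with Mei.
Elena starts before Kenji ends → Kenji and Elena overlap.
Declan starts after Kenji ends — done with Kenji.
Declan starts after Elena ends — done with Elena.
Yusuf starts before Declan ends → Declan and Yusuf overlap.
Rohan starts before Declan ends → Declan and Rohan overlap.
Rohan starts before Yusuf ends → Yusuf and Rohan overlap.

Declan & Rohan, Declan & Yusuf, Elena & Kenji, Elena & Mei, Kenji & Lucia, Kenji & Mei, Lucia & Marcus, Lucia & Mei, Rohan & Yusuf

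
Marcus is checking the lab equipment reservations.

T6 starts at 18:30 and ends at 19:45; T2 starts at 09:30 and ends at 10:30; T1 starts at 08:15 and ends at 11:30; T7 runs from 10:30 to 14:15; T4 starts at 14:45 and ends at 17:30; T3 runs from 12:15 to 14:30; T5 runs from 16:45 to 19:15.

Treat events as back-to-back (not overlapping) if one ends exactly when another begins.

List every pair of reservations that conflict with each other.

T1 & T2, T1 & T7, T3 & T7, T4 & T5, T5 & T6

Check each pair: they overlap iff neither finishes before the other starts.
Sorted by start: T1, T2, T7, T3, T4, T5, T6.
T2 starts before T1 ends → T1 and T2 overlap.
T7 starts before T1 ends → T1 and T7 overlap.
T3 starts after T1 ends, so nothing later overlaps T1 either.
T7 starts exactly when T2 ends (back-to-back, no overlap), so nothing later overlaps T2 either.
T3 starts before T7 ends → T7 and T3 overlap.
T4 starts after T7 ends, so nothing later overlaps T7 either.
T4 starts after T3 ends, so nothing later overlaps T3 either.
T5 starts before T4 ends → T4 and T5 overlap.
T6 starts after T4 ends.
T6 starts before T5 ends → T5 and T6 overlap.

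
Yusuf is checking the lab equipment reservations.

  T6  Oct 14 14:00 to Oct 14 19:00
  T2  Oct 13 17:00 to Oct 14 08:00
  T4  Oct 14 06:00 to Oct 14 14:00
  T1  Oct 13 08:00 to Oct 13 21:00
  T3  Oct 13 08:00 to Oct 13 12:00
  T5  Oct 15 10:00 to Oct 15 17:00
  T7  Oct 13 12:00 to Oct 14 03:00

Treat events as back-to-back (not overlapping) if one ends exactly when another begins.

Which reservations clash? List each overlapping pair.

Sorted by start: T1, T3, T7, T2, T4, T6, T5.
T3 starts before T1 ends → T1 and T3 overlap.
T7 starts before T1 ends → T1 and T7 overlap.
T2 starts before T1 ends → T1 and T2 overlap.
T4 starts after T1 ends — done with T1.
T7 starts exactly when T3 ends (back-to-back, no overlap) — done with T3.
T2 starts before T7 ends → T7 and T2 overlap.
T4 starts after T7 ends — done with T7.
T4 starts before T2 ends → T2 and T4 overlap.
T6 starts after T2 ends — done with T2.
T6 starts exactly when T4 ends (back-to-back, no overlap) — done with T4.
T5 starts after T6 ends.

T1 & T2, T1 & T3, T1 & T7, T2 & T4, T2 & T7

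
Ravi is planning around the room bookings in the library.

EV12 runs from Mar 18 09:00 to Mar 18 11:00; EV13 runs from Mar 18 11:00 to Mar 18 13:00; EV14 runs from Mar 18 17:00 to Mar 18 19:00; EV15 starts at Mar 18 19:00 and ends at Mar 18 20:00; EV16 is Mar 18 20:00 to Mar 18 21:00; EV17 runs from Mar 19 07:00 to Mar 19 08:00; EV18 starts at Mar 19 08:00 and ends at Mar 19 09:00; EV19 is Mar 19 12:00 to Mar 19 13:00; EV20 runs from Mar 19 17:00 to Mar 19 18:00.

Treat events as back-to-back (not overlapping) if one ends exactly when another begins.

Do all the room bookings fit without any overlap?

Check each pair: they overlap iff neither finishes before the other starts.
Sorted by start: EV12, EV13, EV14, EV15, EV16, EV17, EV18, EV19, EV20.
EV13 starts exactly when EV12 ends (back-to-back, no overlap), so nothing later overlaps EV12 either.
EV14 starts after EV13 ends, so nothing later overlaps EV13 either.
EV15 starts exactly when EV14 ends (back-to-back, no overlap), so nothing later overlaps EV14 either.
EV16 starts exactly when EV15 ends (back-to-back, no overlap), so nothing later overlaps EV15 either.
EV17 starts after EV16 ends, so nothing later overlaps EV16 either.
EV18 starts exactly when EV17 ends (back-to-back, no overlap), so nothing later overlaps EV17 either.
EV19 starts after EV18 ends, so nothing later overlaps EV18 either.
EV20 starts after EV19 ends.
Every pair is clear; the schedule has no overlaps.

Yes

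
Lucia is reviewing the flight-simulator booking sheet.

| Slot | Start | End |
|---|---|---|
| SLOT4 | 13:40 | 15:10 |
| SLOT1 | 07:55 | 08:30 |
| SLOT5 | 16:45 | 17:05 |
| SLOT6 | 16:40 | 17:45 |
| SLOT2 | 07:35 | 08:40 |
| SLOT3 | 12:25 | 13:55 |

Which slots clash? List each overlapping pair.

Sorted by start: SLOT2, SLOT1, SLOT3, SLOT4, SLOT6, SLOT5.
SLOT1 starts before SLOT2 ends → SLOT2 and SLOT1 overlap.
SLOT3 starts after SLOT2 ends; SLOT2 is clear from here.
SLOT3 starts after SLOT1 ends; SLOT1 is clear from here.
SLOT4 starts before SLOT3 ends → SLOT3 and SLOT4 overlap.
SLOT6 starts after SLOT3 ends; SLOT3 is clear from here.
SLOT6 starts after SLOT4 ends; SLOT4 is clear from here.
SLOT5 starts before SLOT6 ends → SLOT6 and SLOT5 overlap.

SLOT1 & SLOT2, SLOT3 & SLOT4, SLOT5 & SLOT6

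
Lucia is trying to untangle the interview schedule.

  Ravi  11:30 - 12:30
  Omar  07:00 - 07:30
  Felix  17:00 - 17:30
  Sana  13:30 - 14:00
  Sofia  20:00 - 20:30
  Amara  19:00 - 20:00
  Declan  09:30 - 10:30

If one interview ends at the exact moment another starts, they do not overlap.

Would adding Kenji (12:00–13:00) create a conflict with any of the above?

Yes — it overlaps Ravi

Omar: ends 07:30 at or before Kenji starts 12:00 → clear.
Declan: ends 10:30 at or before Kenji starts 12:00 → clear.
Ravi: starts 11:30 before Kenji ends 13:00, and ends 12:30 after Kenji starts 12:00 → overlap.
Sana: starts 13:30 at or after Kenji ends 13:00 → clear.
Felix: starts 17:00 at or after Kenji ends 13:00 → clear.
Amara: starts 19:00 at or after Kenji ends 13:00 → clear.
Sofia: starts 20:00 at or after Kenji ends 13:00 → clear.
Kenji overlaps Ravi.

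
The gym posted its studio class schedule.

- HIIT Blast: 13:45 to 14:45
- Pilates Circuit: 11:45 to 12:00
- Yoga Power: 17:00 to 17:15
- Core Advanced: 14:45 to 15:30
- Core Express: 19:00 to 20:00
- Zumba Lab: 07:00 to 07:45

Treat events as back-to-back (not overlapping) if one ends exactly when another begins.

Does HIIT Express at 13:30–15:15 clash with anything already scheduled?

Zumba Lab: ends 07:45 at or before HIIT Express starts 13:30 → clear.
Pilates Circuit: ends 12:00 at or before HIIT Express starts 13:30 → clear.
HIIT Blast: starts 13:45 before HIIT Express ends 15:15, and ends 14:45 after HIIT Express starts 13:30 → overlap.
Core Advanced: starts 14:45 before HIIT Express ends 15:15, and ends 15:30 after HIIT Express starts 13:30 → overlap.
Yoga Power: starts 17:00 at or after HIIT Express ends 15:15 → clear.
Core Express: starts 19:00 at or after HIIT Express ends 15:15 → clear.
HIIT Express overlaps Core Advanced, HIIT Blast.

Yes — it overlaps Core Advanced, HIIT Blast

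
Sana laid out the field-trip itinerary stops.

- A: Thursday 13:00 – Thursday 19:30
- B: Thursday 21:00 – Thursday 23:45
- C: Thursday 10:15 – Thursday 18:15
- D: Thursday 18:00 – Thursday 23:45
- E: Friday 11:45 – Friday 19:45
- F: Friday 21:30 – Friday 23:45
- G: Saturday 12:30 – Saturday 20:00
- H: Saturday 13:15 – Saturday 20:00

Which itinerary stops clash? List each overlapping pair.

A & C, A & D, B & D, C & D, G & H

Sorted by start: C, A, D, B, E, F, G, H.
A starts before C ends → C and A overlap.
D starts before C ends → C and D overlap.
B starts after C ends, so nothing later overlaps C either.
D starts before A ends → A and D overlap.
B starts after A ends, so nothing later overlaps A either.
B starts before D ends → D and B overlap.
E starts after D ends, so nothing later overlaps D either.
E starts after B ends, so nothing later overlaps B either.
F starts after E ends, so nothing later overlaps E either.
G starts after F ends, so nothing later overlaps F either.
H starts before G ends → G and H overlap.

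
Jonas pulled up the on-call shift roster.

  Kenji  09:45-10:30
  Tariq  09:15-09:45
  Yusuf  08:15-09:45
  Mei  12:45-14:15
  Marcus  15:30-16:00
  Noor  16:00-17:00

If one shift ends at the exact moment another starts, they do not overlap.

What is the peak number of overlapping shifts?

2

Sort all start/end points and keep a running count:
08:15 start Yusuf → 1
09:15 start Tariq → 2
09:45 end Tariq → 1
09:45 end Yusuf → 0
09:45 start Kenji → 1
10:30 end Kenji → 0
12:45 start Mei → 1
14:15 end Mei → 0
15:30 start Marcus → 1
16:00 end Marcus → 0
16:00 start Noor → 1
17:00 end Noor → 0
Peak is 2, at 09:15 (Tariq, Yusuf).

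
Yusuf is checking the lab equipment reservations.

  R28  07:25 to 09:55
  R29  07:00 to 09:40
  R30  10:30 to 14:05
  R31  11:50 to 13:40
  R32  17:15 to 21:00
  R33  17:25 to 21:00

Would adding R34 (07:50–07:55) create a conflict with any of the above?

Yes — it overlaps R28, R29

R29: starts 07:00 before R34 ends 07:55, and ends 09:40 after R34 starts 07:50 → overlap.
R28: starts 07:25 before R34 ends 07:55, and ends 09:55 after R34 starts 07:50 → overlap.
R30: starts 10:30 at or after R34 ends 07:55 → clear.
R31: starts 11:50 at or after R34 ends 07:55 → clear.
R32: starts 17:15 at or after R34 ends 07:55 → clear.
R33: starts 17:25 at or after R34 ends 07:55 → clear.
R34 overlaps R28, R29.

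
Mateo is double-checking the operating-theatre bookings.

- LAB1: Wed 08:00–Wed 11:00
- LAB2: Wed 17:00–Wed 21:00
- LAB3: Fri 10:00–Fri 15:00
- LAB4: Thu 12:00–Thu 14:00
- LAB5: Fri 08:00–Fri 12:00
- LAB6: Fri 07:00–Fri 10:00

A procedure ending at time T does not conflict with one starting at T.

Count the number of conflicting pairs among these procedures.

Sorted by start: LAB1, LAB2, LAB4, LAB6, LAB5, LAB3.
LAB2 starts after LAB1 ends, so LAB1 has no further overlaps.
LAB4 starts after LAB2 ends, so LAB2 has no further overlaps.
LAB6 starts after LAB4 ends, so LAB4 has no further overlaps.
LAB5 starts before LAB6 ends → LAB6 and LAB5 overlap.
LAB3 starts exactly when LAB6 ends (back-to-back, no overlap).
LAB3 starts before LAB5 ends → LAB5 and LAB3 overlap.
Overlapping pairs: LAB3 & LAB5, LAB5 & LAB6 — 2 in total.

2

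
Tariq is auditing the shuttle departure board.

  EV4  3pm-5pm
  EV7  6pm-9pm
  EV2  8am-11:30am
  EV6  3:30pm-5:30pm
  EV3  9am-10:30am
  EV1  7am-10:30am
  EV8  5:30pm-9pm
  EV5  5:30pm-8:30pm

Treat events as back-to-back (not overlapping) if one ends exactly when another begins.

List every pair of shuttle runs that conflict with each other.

Two intervals overlap when each starts before the other ends.
Sorted by start: EV1, EV2, EV3, EV4, EV6, EV5, EV8, EV7.
EV2 starts before EV1 ends → EV1 and EV2 overlap.
EV3 starts before EV1 ends → EV1 and EV3 overlap.
EV4 starts after EV1 ends, so nothing later overlaps EV1 either.
EV3 starts before EV2 ends → EV2 and EV3 overlap.
EV4 starts after EV2 ends, so nothing later overlaps EV2 either.
EV4 starts after EV3 ends, so nothing later overlaps EV3 either.
EV6 starts before EV4 ends → EV4 and EV6 overlap.
EV5 starts after EV4 ends, so nothing later overlaps EV4 either.
EV5 starts exactly when EV6 ends (back-to-back, no overlap), so nothing later overlaps EV6 either.
EV8 starts before EV5 ends → EV5 and EV8 overlap.
EV7 starts before EV5 ends → EV5 and EV7 overlap.
EV7 starts before EV8 ends → EV8 and EV7 overlap.

EV1 & EV2, EV1 & EV3, EV2 & EV3, EV4 & EV6, EV5 & EV7, EV5 & EV8, EV7 & EV8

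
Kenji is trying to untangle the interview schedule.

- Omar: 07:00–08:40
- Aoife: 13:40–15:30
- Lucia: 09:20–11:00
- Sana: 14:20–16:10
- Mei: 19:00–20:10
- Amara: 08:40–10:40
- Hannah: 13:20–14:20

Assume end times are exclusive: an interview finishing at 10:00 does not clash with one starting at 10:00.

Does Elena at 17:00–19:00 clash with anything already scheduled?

Omar: ends 08:40 at or before Elena starts 17:00 → clear.
Amara: ends 10:40 at or before Elena starts 17:00 → clear.
Lucia: ends 11:00 at or before Elena starts 17:00 → clear.
Hannah: ends 14:20 at or before Elena starts 17:00 → clear.
Aoife: ends 15:30 at or before Elena starts 17:00 → clear.
Sana: ends 16:10 at or before Elena starts 17:00 → clear.
Mei: starts 19:00 at or after Elena ends 19:00 → clear.

No — it doesn't clash with anything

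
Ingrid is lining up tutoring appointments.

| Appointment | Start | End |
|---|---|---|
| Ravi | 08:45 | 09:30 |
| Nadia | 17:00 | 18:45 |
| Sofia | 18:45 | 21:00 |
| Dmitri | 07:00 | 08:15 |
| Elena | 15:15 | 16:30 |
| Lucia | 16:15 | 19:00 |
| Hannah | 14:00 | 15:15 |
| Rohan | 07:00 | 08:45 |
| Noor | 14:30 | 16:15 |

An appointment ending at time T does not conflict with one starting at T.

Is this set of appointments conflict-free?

No

Sorted by start: Rohan, Dmitri, Ravi, Hannah, Noor, Elena, Lucia, Nadia, Sofia.
Dmitri starts before Rohan ends → Rohan and Dmitri overlap.
That's a conflict, so the schedule is not conflict-free.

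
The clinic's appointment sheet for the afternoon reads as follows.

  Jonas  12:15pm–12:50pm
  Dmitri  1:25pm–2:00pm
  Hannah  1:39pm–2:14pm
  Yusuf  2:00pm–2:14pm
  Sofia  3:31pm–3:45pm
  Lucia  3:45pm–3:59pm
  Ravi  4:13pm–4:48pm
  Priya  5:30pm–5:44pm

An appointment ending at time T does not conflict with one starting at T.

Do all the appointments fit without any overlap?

No

Sorted by start: Jonas, Dmitri, Hannah, Yusuf, Sofia, Lucia, Ravi, Priya.
Dmitri starts after Jonas ends; Jonas is clear from here.
Hannah starts before Dmitri ends → Dmitri and Hannah overlap.
That's a conflict, so the schedule is not conflict-free.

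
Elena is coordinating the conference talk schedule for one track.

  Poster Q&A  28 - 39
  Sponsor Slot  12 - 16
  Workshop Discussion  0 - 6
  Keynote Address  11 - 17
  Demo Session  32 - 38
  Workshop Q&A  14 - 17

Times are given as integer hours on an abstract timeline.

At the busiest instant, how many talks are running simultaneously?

3

Sort all start/end points and keep a running count:
0 start Workshop Discussion → 1
6 end Workshop Discussion → 0
11 start Keynote Address → 1
12 start Sponsor Slot → 2
14 start Workshop Q&A → 3
16 end Sponsor Slot → 2
17 end Keynote Address → 1
17 end Workshop Q&A → 0
28 start Poster Q&A → 1
32 start Demo Session → 2
38 end Demo Session → 1
39 end Poster Q&A → 0
Peak is 3, at 14 (Keynote Address, Sponsor Slot, Workshop Q&A).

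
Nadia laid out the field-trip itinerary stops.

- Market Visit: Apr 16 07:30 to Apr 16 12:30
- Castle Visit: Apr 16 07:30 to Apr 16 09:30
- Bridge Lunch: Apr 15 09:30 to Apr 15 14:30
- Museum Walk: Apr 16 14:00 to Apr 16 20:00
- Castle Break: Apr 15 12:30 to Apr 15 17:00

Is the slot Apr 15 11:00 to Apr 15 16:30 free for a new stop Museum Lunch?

Bridge Lunch: starts Apr 15 09:30 before Museum Lunch ends Apr 15 16:30, and ends Apr 15 14:30 after Museum Lunch starts Apr 15 11:00 → overlap.
Castle Break: starts Apr 15 12:30 before Museum Lunch ends Apr 15 16:30, and ends Apr 15 17:00 after Museum Lunch starts Apr 15 11:00 → overlap.
Castle Visit: starts Apr 16 07:30 at or after Museum Lunch ends Apr 15 16:30 → clear.
Market Visit: starts Apr 16 07:30 at or after Museum Lunch ends Apr 15 16:30 → clear.
Museum Walk: starts Apr 16 14:00 at or after Museum Lunch ends Apr 15 16:30 → clear.
Museum Lunch overlaps Castle Break, Bridge Lunch.

No — it overlaps Bridge Lunch, Castle Break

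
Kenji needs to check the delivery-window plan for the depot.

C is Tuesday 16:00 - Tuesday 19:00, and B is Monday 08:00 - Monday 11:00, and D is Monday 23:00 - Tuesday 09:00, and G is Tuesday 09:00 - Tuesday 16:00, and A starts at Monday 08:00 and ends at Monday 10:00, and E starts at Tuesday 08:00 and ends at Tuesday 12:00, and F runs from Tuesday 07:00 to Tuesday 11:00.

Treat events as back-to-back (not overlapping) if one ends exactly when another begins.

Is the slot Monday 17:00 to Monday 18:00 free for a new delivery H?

A: ends Monday 10:00 at or before H starts Monday 17:00 → clear.
B: ends Monday 11:00 at or before H starts Monday 17:00 → clear.
D: starts Monday 23:00 at or after H ends Monday 18:00 → clear.
F: starts Tuesday 07:00 at or after H ends Monday 18:00 → clear.
E: starts Tuesday 08:00 at or after H ends Monday 18:00 → clear.
G: starts Tuesday 09:00 at or after H ends Monday 18:00 → clear.
C: starts Tuesday 16:00 at or after H ends Monday 18:00 → clear.

Yes — the slot is free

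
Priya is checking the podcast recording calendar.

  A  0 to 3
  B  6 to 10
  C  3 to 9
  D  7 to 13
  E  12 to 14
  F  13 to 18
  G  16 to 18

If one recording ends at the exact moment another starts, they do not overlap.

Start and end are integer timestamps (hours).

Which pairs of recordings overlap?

Sorted by start: A, C, B, D, E, F, G.
C starts exactly when A ends (back-to-back, no overlap); A is clear from here.
B starts before C ends → C and B overlap.
D starts before C ends → C and D overlap.
E starts after C ends; C is clear from here.
D starts before B ends → B and D overlap.
E starts after B ends; B is clear from here.
E starts before D ends → D and E overlap.
F starts exactly when D ends (back-to-back, no overlap); D is clear from here.
F starts before E ends → E and F overlap.
G starts after E ends.
G starts before F ends → F and G overlap.

B & C, B & D, C & D, D & E, E & F, F & G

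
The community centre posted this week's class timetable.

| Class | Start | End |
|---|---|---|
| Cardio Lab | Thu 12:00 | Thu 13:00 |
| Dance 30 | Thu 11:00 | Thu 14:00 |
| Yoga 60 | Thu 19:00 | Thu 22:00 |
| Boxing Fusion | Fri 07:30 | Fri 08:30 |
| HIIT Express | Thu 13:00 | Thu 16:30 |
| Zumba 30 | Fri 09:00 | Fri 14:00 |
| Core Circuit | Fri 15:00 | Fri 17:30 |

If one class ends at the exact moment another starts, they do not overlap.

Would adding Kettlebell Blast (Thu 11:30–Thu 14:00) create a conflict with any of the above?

Yes — it overlaps Cardio Lab, Dance 30, HIIT Express

Dance 30: starts Thu 11:00 before Kettlebell Blast ends Thu 14:00, and ends Thu 14:00 after Kettlebell Blast starts Thu 11:30 → overlap.
Cardio Lab: starts Thu 12:00 before Kettlebell Blast ends Thu 14:00, and ends Thu 13:00 after Kettlebell Blast starts Thu 11:30 → overlap.
HIIT Express: starts Thu 13:00 before Kettlebell Blast ends Thu 14:00, and ends Thu 16:30 after Kettlebell Blast starts Thu 11:30 → overlap.
Yoga 60: starts Thu 19:00 at or after Kettlebell Blast ends Thu 14:00 → clear.
Boxing Fusion: starts Fri 07:30 at or after Kettlebell Blast ends Thu 14:00 → clear.
Zumba 30: starts Fri 09:00 at or after Kettlebell Blast ends Thu 14:00 → clear.
Core Circuit: starts Fri 15:00 at or after Kettlebell Blast ends Thu 14:00 → clear.
Kettlebell Blast overlaps Cardio Lab, Dance 30, HIIT Express.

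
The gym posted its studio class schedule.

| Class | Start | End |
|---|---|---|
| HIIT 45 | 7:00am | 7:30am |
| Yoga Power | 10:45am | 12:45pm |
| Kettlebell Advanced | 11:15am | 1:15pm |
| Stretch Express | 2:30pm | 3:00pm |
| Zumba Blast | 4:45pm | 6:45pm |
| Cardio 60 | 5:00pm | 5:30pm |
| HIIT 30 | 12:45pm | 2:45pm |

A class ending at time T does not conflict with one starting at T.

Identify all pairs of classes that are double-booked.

Cardio 60 & Zumba Blast, HIIT 30 & Kettlebell Advanced, HIIT 30 & Stretch Express, Kettlebell Advanced & Yoga Power

Sorted by start: HIIT 45, Yoga Power, Kettlebell Advanced, HIIT 30, Stretch Express, Zumba Blast, Cardio 60.
Yoga Power starts after HIIT 45 ends; HIIT 45 is clear from here.
Kettlebell Advanced starts before Yoga Power ends → Yoga Power and Kettlebell Advanced overlap.
HIIT 30 starts exactly when Yoga Power ends (back-to-back, no overlap); Yoga Power is clear from here.
HIIT 30 starts before Kettlebell Advanced ends → Kettlebell Advanced and HIIT 30 overlap.
Stretch Express starts after Kettlebell Advanced ends; Kettlebell Advanced is clear from here.
Stretch Express starts before HIIT 30 ends → HIIT 30 and Stretch Express overlap.
Zumba Blast starts after HIIT 30 ends; HIIT 30 is clear from here.
Zumba Blast starts after Stretch Express ends; Stretch Express is clear from here.
Cardio 60 starts before Zumba Blast ends → Zumba Blast and Cardio 60 overlap.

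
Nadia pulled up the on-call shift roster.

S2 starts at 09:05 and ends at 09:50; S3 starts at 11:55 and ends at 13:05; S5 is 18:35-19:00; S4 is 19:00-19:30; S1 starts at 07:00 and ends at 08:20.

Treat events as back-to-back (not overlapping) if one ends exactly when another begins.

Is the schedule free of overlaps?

Yes

Sorted by start: S1, S2, S3, S5, S4.
S2 starts after S1 ends; S1 is clear from here.
S3 starts after S2 ends; S2 is clear from here.
S5 starts after S3 ends; S3 is clear from here.
S4 starts exactly when S5 ends (back-to-back, no overlap).
Every pair is clear; the schedule has no overlaps.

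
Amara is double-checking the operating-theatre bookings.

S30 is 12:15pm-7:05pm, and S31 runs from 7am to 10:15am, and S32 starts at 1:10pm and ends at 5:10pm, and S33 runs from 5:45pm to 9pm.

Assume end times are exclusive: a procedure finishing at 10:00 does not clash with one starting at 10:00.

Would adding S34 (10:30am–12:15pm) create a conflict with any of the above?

No — it doesn't clash with anything

S31: ends 10:15am at or before S34 starts 10:30am → clear.
S30: starts 12:15pm at or after S34 ends 12:15pm → clear.
S32: starts 1:10pm at or after S34 ends 12:15pm → clear.
S33: starts 5:45pm at or after S34 ends 12:15pm → clear.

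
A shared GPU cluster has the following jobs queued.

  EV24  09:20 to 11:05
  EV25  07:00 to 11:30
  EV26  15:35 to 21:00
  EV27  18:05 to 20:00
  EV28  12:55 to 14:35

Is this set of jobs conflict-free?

Check each pair: they overlap iff neither finishes before the other starts.
Sorted by start: EV25, EV24, EV28, EV26, EV27.
EV24 starts before EV25 ends → EV25 and EV24 overlap.
That's a conflict, so the schedule is not conflict-free.

No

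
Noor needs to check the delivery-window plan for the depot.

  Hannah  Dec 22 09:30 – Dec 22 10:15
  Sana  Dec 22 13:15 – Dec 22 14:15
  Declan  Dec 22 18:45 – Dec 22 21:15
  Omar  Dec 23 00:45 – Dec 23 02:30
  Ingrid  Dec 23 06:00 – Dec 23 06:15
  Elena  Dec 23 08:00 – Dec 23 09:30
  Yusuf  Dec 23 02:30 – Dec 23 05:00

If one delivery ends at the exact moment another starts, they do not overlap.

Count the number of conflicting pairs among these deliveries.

Sorted by start: Hannah, Sana, Declan, Omar, Yusuf, Ingrid, Elena.
Sana starts after Hannah ends, so nothing later overlaps Hannah either.
Declan starts after Sana ends, so nothing later overlaps Sana either.
Omar starts after Declan ends, so nothing later overlaps Declan either.
Yusuf starts exactly when Omar ends (back-to-back, no overlap), so nothing later overlaps Omar either.
Ingrid starts after Yusuf ends, so nothing later overlaps Yusuf either.
Elena starts after Ingrid ends.
No pair overlaps.

0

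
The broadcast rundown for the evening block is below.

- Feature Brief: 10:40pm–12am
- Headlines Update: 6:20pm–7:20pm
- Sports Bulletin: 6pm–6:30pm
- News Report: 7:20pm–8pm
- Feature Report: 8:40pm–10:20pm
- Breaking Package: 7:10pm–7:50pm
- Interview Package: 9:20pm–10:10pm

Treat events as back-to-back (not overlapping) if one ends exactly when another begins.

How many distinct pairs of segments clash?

4

Two intervals overlap when each starts before the other ends.
Sorted by start: Sports Bulletin, Headlines Update, Breaking Package, News Report, Feature Report, Interview Package, Feature Brief.
Headlines Update starts before Sports Bulletin ends → Sports Bulletin and Headlines Update overlap.
Breaking Package starts after Sports Bulletin ends — done with Sports Bulletin.
Breaking Package starts before Headlines Update ends → Headlines Update and Breaking Package overlap.
News Report starts exactly when Headlines Update ends (back-to-back, no overlap) — done with Headlines Update.
News Report starts before Breaking Package ends → Breaking Package and News Report overlap.
Feature Report starts after Breaking Package ends — done with Breaking Package.
Feature Report starts after News Report ends — done with News Report.
Interview Package starts before Feature Report ends → Feature Report and Interview Package overlap.
Feature Brief starts after Feature Report ends.
Feature Brief starts after Interview Package ends.
Overlapping pairs: Breaking Package & Headlines Update, Breaking Package & News Report, Feature Report & Interview Package, Headlines Update & Sports Bulletin — 4 in total.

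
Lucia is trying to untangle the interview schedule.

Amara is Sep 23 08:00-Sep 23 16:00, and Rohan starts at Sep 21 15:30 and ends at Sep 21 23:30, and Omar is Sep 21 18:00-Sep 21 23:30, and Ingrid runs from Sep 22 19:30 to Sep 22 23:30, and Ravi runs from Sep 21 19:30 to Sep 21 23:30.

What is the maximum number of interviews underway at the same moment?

Sort all start/end points and keep a running count:
Sep 21 15:30 start Rohan → 1
Sep 21 18:00 start Omar → 2
Sep 21 19:30 start Ravi → 3
Sep 21 23:30 end Omar → 2
Sep 21 23:30 end Ravi → 1
Sep 21 23:30 end Rohan → 0
Sep 22 19:30 start Ingrid → 1
Sep 22 23:30 end Ingrid → 0
Sep 23 08:00 start Amara → 1
Sep 23 16:00 end Amara → 0
Peak is 3, at Sep 21 19:30 (Omar, Ravi, Rohan).

3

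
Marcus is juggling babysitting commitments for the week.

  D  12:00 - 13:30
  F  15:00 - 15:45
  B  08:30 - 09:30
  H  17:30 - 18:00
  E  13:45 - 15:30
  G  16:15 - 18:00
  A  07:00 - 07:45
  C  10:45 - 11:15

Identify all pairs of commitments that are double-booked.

E & F, G & H

Sorted by start: A, B, C, D, E, F, G, H.
B starts after A ends, so A has no further overlaps.
C starts after B ends, so B has no further overlaps.
D starts after C ends, so C has no further overlaps.
E starts after D ends, so D has no further overlaps.
F starts before E ends → E and F overlap.
G starts after E ends, so E has no further overlaps.
G starts after F ends, so F has no further overlaps.
H starts before G ends → G and H overlap.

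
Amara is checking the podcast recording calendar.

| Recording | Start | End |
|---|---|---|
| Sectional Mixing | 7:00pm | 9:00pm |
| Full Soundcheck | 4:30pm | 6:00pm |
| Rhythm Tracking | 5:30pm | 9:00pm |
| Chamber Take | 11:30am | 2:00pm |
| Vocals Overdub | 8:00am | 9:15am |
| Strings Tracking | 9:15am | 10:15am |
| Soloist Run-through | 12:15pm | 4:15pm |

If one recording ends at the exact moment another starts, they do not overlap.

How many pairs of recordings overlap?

Check each pair: they overlap iff neither finishes before the other starts.
Sorted by start: Vocals Overdub, Strings Tracking, Chamber Take, Soloist Run-through, Full Soundcheck, Rhythm Tracking, Sectional Mixing.
Strings Tracking starts exactly when Vocals Overdub ends (back-to-back, no overlap); Vocals Overdub is clear from here.
Chamber Take starts after Strings Tracking ends; Strings Tracking is clear from here.
Soloist Run-through starts before Chamber Take ends → Chamber Take and Soloist Run-through overlap.
Full Soundcheck starts after Chamber Take ends; Chamber Take is clear from here.
Full Soundcheck starts after Soloist Run-through ends; Soloist Run-through is clear from here.
Rhythm Tracking starts before Full Soundcheck ends → Full Soundcheck and Rhythm Tracking overlap.
Sectional Mixing starts after Full Soundcheck ends.
Sectional Mixing starts before Rhythm Tracking ends → Rhythm Tracking and Sectional Mixing overlap.
Overlapping pairs: Chamber Take & Soloist Run-through, Full Soundcheck & Rhythm Tracking, Rhythm Tracking & Sectional Mixing — 3 in total.

3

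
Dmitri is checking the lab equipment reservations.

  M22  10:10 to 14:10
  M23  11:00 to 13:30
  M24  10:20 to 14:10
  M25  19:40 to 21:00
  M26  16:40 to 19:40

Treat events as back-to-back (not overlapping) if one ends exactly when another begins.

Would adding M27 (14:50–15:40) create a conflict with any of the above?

M22: ends 14:10 at or before M27 starts 14:50 → clear.
M24: ends 14:10 at or before M27 starts 14:50 → clear.
M23: ends 13:30 at or before M27 starts 14:50 → clear.
M26: starts 16:40 at or after M27 ends 15:40 → clear.
M25: starts 19:40 at or after M27 ends 15:40 → clear.

No — it doesn't clash with anything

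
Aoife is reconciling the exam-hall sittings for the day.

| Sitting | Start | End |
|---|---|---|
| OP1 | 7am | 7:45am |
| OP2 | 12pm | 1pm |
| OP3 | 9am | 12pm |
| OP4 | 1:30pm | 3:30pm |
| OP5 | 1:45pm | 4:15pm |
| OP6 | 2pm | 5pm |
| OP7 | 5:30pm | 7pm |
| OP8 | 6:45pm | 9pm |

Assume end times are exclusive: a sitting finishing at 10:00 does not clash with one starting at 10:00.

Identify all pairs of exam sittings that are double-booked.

OP4 & OP5, OP4 & OP6, OP5 & OP6, OP7 & OP8

Sorted by start: OP1, OP3, OP2, OP4, OP5, OP6, OP7, OP8.
OP3 starts after OP1 ends, so nothing later overlaps OP1 either.
OP2 starts exactly when OP3 ends (back-to-back, no overlap), so nothing later overlaps OP3 either.
OP4 starts after OP2 ends, so nothing later overlaps OP2 either.
OP5 starts before OP4 ends → OP4 and OP5 overlap.
OP6 starts before OP4 ends → OP4 and OP6 overlap.
OP7 starts after OP4 ends, so nothing later overlaps OP4 either.
OP6 starts before OP5 ends → OP5 and OP6 overlap.
OP7 starts after OP5 ends, so nothing later overlaps OP5 either.
OP7 starts after OP6 ends, so nothing later overlaps OP6 either.
OP8 starts before OP7 ends → OP7 and OP8 overlap.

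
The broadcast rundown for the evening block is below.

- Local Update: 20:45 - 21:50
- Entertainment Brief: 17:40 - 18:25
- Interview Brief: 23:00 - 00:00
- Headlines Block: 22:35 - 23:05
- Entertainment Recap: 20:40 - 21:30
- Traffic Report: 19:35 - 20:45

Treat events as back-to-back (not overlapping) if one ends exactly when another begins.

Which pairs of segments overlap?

Entertainment Recap & Local Update, Entertainment Recap & Traffic Report, Headlines Block & Interview Brief

Sorted by start: Entertainment Brief, Traffic Report, Entertainment Recap, Local Update, Headlines Block, Interview Brief.
Traffic Report starts after Entertainment Brief ends, so nothing later overlaps Entertainment Brief either.
Entertainment Recap starts before Traffic Report ends → Traffic Report and Entertainment Recap overlap.
Local Update starts exactly when Traffic Report ends (back-to-back, no overlap), so nothing later overlaps Traffic Report either.
Local Update starts before Entertainment Recap ends → Entertainment Recap and Local Update overlap.
Headlines Block starts after Entertainment Recap ends, so nothing later overlaps Entertainment Recap either.
Headlines Block starts after Local Update ends, so nothing later overlaps Local Update either.
Interview Brief starts before Headlines Block ends → Headlines Block and Interview Brief overlap.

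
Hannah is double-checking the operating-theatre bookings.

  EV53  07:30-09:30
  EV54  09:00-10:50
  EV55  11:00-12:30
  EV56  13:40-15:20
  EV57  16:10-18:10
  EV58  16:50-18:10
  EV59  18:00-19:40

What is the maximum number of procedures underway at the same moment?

Sort all start/end points and keep a running count:
07:30 start EV53 → 1
09:00 start EV54 → 2
09:30 end EV53 → 1
10:50 end EV54 → 0
11:00 start EV55 → 1
12:30 end EV55 → 0
13:40 start EV56 → 1
15:20 end EV56 → 0
16:10 start EV57 → 1
16:50 start EV58 → 2
18:00 start EV59 → 3
18:10 end EV57 → 2
18:10 end EV58 → 1
19:40 end EV59 → 0
Peak is 3, at 18:00 (EV57, EV58, EV59).

3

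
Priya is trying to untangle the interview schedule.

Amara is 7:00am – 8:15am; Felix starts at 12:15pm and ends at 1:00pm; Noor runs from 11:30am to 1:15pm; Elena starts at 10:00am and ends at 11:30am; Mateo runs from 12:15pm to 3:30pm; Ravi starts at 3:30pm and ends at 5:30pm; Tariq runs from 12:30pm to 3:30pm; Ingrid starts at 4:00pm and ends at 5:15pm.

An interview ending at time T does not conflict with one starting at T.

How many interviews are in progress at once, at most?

4

Sort all start/end points and keep a running count:
7:00am start Amara → 1
8:15am end Amara → 0
10:00am start Elena → 1
11:30am end Elena → 0
11:30am start Noor → 1
12:15pm start Felix → 2
12:15pm start Mateo → 3
12:30pm start Tariq → 4
1:00pm end Felix → 3
1:15pm end Noor → 2
3:30pm end Mateo → 1
3:30pm end Tariq → 0
3:30pm start Ravi → 1
4:00pm start Ingrid → 2
5:15pm end Ingrid → 1
5:30pm end Ravi → 0
Peak is 4, at 12:30pm (Felix, Mateo, Noor, Tariq).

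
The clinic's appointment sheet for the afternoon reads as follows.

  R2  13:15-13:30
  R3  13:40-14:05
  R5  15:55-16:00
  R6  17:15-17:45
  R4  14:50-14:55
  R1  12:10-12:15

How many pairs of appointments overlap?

0

Sorted by start: R1, R2, R3, R4, R5, R6.
R2 starts after R1 ends, so nothing later overlaps R1 either.
R3 starts after R2 ends, so nothing later overlaps R2 either.
R4 starts after R3 ends, so nothing later overlaps R3 either.
R5 starts after R4 ends, so nothing later overlaps R4 either.
R6 starts after R5 ends.
No pair overlaps.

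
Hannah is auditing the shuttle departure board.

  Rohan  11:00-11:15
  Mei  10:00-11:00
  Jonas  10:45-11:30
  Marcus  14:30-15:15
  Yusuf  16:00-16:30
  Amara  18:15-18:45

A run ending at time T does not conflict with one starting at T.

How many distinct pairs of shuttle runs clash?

2

Sorted by start: Mei, Jonas, Rohan, Marcus, Yusuf, Amara.
Jonas starts before Mei ends → Mei and Jonas overlap.
Rohan starts exactly when Mei ends (back-to-back, no overlap) — done with Mei.
Rohan starts before Jonas ends → Jonas and Rohan overlap.
Marcus starts after Jonas ends — done with Jonas.
Marcus starts after Rohan ends — done with Rohan.
Yusuf starts after Marcus ends — done with Marcus.
Amara starts after Yusuf ends.
Overlapping pairs: Jonas & Mei, Jonas & Rohan — 2 in total.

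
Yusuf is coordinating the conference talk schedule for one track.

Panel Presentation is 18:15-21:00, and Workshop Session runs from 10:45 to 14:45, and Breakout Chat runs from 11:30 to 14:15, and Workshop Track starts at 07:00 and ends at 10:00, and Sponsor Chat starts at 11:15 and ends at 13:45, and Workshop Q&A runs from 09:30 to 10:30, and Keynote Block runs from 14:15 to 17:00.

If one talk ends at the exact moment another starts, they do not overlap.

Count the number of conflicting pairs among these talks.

5

Sorted by start: Workshop Track, Workshop Q&A, Workshop Session, Sponsor Chat, Breakout Chat, Keynote Block, Panel Presentation.
Workshop Q&A starts before Workshop Track ends → Workshop Track and Workshop Q&A overlap.
Workshop Session starts after Workshop Track ends — done with Workshop Track.
Workshop Session starts after Workshop Q&A ends — done with Workshop Q&A.
Sponsor Chat starts before Workshop Session ends → Workshop Session and Sponsor Chat overlap.
Breakout Chat starts before Workshop Session ends → Workshop Session and Breakout Chat overlap.
Keynote Block starts before Workshop Session ends → Workshop Session and Keynote Block overlap.
Panel Presentation starts after Workshop Session ends.
Breakout Chat starts before Sponsor Chat ends → Sponsor Chat and Breakout Chat overlap.
Keynote Block starts after Sponsor Chat ends — done with Sponsor Chat.
Keynote Block starts exactly when Breakout Chat ends (back-to-back, no overlap) — done with Breakout Chat.
Panel Presentation starts after Keynote Block ends.
Overlapping pairs: Breakout Chat & Sponsor Chat, Breakout Chat & Workshop Session, Keynote Block & Workshop Session, Sponsor Chat & Workshop Session, Workshop Q&A & Workshop Track — 5 in total.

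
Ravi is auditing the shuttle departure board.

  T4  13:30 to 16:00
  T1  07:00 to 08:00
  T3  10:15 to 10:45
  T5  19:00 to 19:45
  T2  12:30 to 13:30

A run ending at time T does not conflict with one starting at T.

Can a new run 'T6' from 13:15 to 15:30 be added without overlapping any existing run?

T1: ends 08:00 at or before T6 starts 13:15 → clear.
T3: ends 10:45 at or before T6 starts 13:15 → clear.
T2: starts 12:30 before T6 ends 15:30, and ends 13:30 after T6 starts 13:15 → overlap.
T4: starts 13:30 before T6 ends 15:30, and ends 16:00 after T6 starts 13:15 → overlap.
T5: starts 19:00 at or after T6 ends 15:30 → clear.
T6 overlaps T2, T4.

No — it overlaps T2, T4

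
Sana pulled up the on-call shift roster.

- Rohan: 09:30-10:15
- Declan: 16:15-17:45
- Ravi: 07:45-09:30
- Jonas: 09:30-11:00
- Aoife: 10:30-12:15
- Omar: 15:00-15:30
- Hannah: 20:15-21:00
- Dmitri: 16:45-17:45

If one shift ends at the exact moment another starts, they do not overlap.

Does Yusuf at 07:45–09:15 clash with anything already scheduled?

Yes — it overlaps Ravi

Ravi: starts 07:45 before Yusuf ends 09:15, and ends 09:30 after Yusuf starts 07:45 → overlap.
Jonas: starts 09:30 at or after Yusuf ends 09:15 → clear.
Rohan: starts 09:30 at or after Yusuf ends 09:15 → clear.
Aoife: starts 10:30 at or after Yusuf ends 09:15 → clear.
Omar: starts 15:00 at or after Yusuf ends 09:15 → clear.
Declan: starts 16:15 at or after Yusuf ends 09:15 → clear.
Dmitri: starts 16:45 at or after Yusuf ends 09:15 → clear.
Hannah: starts 20:15 at or after Yusuf ends 09:15 → clear.
Yusuf overlaps Ravi.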